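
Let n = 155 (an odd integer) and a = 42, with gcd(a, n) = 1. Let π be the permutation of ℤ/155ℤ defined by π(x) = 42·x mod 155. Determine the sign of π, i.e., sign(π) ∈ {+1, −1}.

+1

Orbit of 83 under x↦42x: [83, 76, 92, 144, 3, 126, 22]… (length divides ord_155(42)).
Cycle lengths of π_42 on ℤ/155ℤ: [60, 60, 30, 4, 1]; 5 cycles in total.
n − c = 155 − 5 = 150; sign = (−1)^150 = +1.
The Jacobi symbol (42|155) = +1 (Zolotarev) agrees.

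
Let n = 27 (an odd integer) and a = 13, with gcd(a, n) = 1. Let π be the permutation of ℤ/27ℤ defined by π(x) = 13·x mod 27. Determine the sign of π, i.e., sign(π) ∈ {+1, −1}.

Trace 13: π^k(13) = [13, 7, 10, 22, 16, 19, 4] for k=0..6.
7 cycles of lengths [9, 9, 3, 3, 1, 1, 1].
With 7 cycles on 27 points, sign = (−1)^{27−7} = +1.
Check: (13/27) = +1 by Zolotarev.

+1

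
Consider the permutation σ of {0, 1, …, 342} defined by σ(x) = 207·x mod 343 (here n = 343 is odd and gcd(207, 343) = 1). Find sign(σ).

+1

Trace 302: π^k(302) = [302, 88, 37, 113, 67, 149, 316] for k=0..6.
Cycle type of π: 147×2 + 21×2 + 3×2 + 1; total 7 cycles.
n − c = 343 − 7 = 336; sign = (−1)^336 = +1.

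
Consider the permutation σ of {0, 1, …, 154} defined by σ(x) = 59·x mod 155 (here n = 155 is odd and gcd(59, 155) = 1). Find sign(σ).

Trace 51: π^k(51) = [51, 64, 56, 49, 101, 69, 41] for k=0..6.
9 cycles of lengths [30, 30, 30, 30, 15, 15, 2, 2, 1].
With 9 cycles on 155 points, sign = (−1)^{155−9} = +1.
Zolotarev: (59|155) = +1, matching the cycle-count sign.

+1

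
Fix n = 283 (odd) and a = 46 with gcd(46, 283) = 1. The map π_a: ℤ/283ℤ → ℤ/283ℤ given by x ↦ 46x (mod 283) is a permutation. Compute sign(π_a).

Trace 97: π^k(97) = [97, 217, 77, 146, 207, 183, 211] for k=0..6.
2 cycles of lengths [282, 1].
sign(π) = (−1)^{n − #cycles} = (−1)^{283−2} = (−1)^281 = -1.

-1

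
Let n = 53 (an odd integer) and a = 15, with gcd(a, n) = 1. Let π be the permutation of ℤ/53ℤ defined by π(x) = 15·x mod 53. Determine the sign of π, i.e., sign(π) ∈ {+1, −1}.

+1

Trace 46: π^k(46) = [46, 1, 15, 13, 36, 10, 44] for k=0..6.
5 cycles of lengths [13, 13, 13, 13, 1].
5 cycles on 53: each ℓ→(−1)^(ℓ−1), product (−1)^48 = +1.
(15|53)_J = +1 (Zolotarev's lemma cross-check).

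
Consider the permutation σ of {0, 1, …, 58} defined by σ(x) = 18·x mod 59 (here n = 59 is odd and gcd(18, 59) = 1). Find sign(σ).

Start at x=29: 29 → 50 → 15 → 34 → 22 → 42 → 48 → … (one orbit).
The orbit structure of x ↦ 18x mod 59: 2 orbits of sizes [58, 1].
With 2 cycles on 59 points, sign = (−1)^{59−2} = -1.

-1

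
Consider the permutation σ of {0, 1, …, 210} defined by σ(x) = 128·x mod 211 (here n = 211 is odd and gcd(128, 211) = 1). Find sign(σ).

-1

Trace 55: π^k(55) = [55, 77, 150, 210, 83, 74, 188] for k=0..6.
π_128 has 8 disjoint cycles with lengths [30, 30, 30, 30, 30, 30, 30, 1] on {0,…,210}.
Σ(ℓ_i−1) = 211−8 = 203; sign = (−1)^203 = -1.
Zolotarev: (128|211) = -1, matching the cycle-count sign.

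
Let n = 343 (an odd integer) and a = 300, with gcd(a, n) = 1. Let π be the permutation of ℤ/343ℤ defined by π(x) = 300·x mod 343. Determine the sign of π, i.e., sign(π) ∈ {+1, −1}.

Orbit of 251 under x↦300x: [251, 183, 20, 169, 279, 8, 342]… (length divides ord_343(300)).
π_300 has 10 disjoint cycles with lengths [98, 98, 98, 14, 14, 14, 2, 2, 2, 1] on {0,…,342}.
Σ(ℓ_i−1) = 343−10 = 333; sign = (−1)^333 = -1.

-1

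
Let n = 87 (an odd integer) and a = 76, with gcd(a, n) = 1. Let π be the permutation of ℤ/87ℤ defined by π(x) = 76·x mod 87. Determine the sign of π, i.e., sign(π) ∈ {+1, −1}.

Trace 16: π^k(16) = [16, 85, 22, 19, 52, 37, 28] for k=0..6.
Cycle type of π: 28×3 + 1×3; total 6 cycles.
n − c = 87 − 6 = 81; sign = (−1)^81 = -1.
Zolotarev: (76|87) = -1, matching the cycle-count sign.

-1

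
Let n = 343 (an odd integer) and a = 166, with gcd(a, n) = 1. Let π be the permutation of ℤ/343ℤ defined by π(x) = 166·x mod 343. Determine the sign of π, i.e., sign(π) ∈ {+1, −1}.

Start at x=79: 79 → 80 → 246 → 19 → 67 → 146 → 226 → … (one orbit).
Cycle lengths of π_166 on ℤ/343ℤ: [42, 42, 42, 42, 42, 42, 42, 6, 6, 6, 6, 6, 6, 6, 6, 1]; 16 cycles in total.
With 16 cycles on 343 points, sign = (−1)^{343−16} = -1.

-1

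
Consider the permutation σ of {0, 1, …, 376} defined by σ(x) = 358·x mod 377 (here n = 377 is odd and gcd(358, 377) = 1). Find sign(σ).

Trace 188: π^k(188) = [188, 198, 8, 225, 249, 170, 163] for k=0..6.
Cycle type of π: 84×4 + 28 + 12 + 1; total 7 cycles.
With 7 cycles on 377 points, sign = (−1)^{377−7} = +1.
The Jacobi symbol (358|377) = +1 (Zolotarev) agrees.

+1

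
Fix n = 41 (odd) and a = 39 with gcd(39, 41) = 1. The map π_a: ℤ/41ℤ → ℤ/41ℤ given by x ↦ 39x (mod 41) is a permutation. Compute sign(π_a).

Orbit of 5 under x↦39x: [5, 31, 20, 1, 39, 4, 33]… (length divides ord_41(39)).
Cycle type of π: 20×2 + 1; total 3 cycles.
41 − 3 = 38 transpositions; sign(π) = (−1)^38 = +1.
The Jacobi symbol (39|41) = +1 (Zolotarev) agrees.

+1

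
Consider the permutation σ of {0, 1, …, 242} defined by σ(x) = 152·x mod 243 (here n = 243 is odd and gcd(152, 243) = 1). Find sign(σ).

-1

Orbit of 80 under x↦152x: [80, 10, 62, 190, 206, 208, 26]… (length divides ord_243(152)).
14 cycles of lengths [54, 54, 54, 18, 18, 18, 6, 6, 6, 2, 2, 2, 2, 1].
14 cycles on 243: each ℓ→(−1)^(ℓ−1), product (−1)^229 = -1.
Check: (152/243) = -1 by Zolotarev.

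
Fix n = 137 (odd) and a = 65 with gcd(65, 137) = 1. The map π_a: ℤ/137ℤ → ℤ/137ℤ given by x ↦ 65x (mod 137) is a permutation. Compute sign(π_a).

+1

Trace 14: π^k(14) = [14, 88, 103, 119, 63, 122, 121] for k=0..6.
5 cycles of lengths [34, 34, 34, 34, 1].
sign(π) = (−1)^{n − #cycles} = (−1)^{137−5} = (−1)^132 = +1.
Zolotarev: (65|137) = +1, matching the cycle-count sign.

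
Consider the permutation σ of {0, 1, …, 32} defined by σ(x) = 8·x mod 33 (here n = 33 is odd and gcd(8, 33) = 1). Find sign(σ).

Orbit of 29 under x↦8x: [29, 1, 8, 31, 17, 4, 32]… (length divides ord_33(8)).
Decompose π into cycles: lengths [10, 10, 10, 2, 1] (5 cycles, including the fixed point 0).
33 − 5 = 28 transpositions; sign(π) = (−1)^28 = +1.

+1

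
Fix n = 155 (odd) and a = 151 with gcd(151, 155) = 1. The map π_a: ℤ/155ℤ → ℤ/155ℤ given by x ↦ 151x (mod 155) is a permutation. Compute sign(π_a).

-1

Start at x=66: 66 → 46 → 126 → 116 → 1 → 151 → 16 → … (one orbit).
The orbit structure of x ↦ 151x mod 155: 20 orbits of sizes [10, 10, 10, 10, 10, 10, 10, 10, 10, 10, 10, 10, 10, 10, 10, 1, 1, 1, 1, 1].
20 cycles on 155: each ℓ→(−1)^(ℓ−1), product (−1)^135 = -1.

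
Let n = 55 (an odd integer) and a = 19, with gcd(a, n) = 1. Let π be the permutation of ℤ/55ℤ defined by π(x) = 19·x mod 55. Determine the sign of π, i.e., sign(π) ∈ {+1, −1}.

Trace 26: π^k(26) = [26, 54, 36, 24, 16, 29, 1] for k=0..6.
π_19 has 8 disjoint cycles with lengths [10, 10, 10, 10, 10, 2, 2, 1] on {0,…,54}.
With 8 cycles on 55 points, sign = (−1)^{55−8} = -1.

-1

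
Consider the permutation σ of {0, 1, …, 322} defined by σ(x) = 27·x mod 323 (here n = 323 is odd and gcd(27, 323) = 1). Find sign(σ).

Trace 305: π^k(305) = [305, 160, 121, 37, 30, 164, 229] for k=0..6.
π_27 has 11 disjoint cycles with lengths [48, 48, 48, 48, 48, 48, 16, 6, 6, 6, 1] on {0,…,322}.
n − c = 323 − 11 = 312; sign = (−1)^312 = +1.

+1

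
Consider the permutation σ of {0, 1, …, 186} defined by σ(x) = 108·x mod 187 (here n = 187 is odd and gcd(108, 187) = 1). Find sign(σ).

Trace 89: π^k(89) = [89, 75, 59, 14, 16, 45, 185] for k=0..6.
π_108 has 6 disjoint cycles with lengths [80, 80, 16, 5, 5, 1] on {0,…,186}.
Σ(ℓ_i−1) = 187−6 = 181; sign = (−1)^181 = -1.
Zolotarev: (108|187) = -1, matching the cycle-count sign.

-1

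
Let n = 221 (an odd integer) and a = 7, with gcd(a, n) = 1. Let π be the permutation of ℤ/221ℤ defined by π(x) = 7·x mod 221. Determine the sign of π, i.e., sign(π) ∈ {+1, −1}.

+1

Orbit of 183 under x↦7x: [183, 176, 127, 5, 35, 24, 168]… (length divides ord_221(7)).
π_7 has 7 disjoint cycles with lengths [48, 48, 48, 48, 16, 12, 1] on {0,…,220}.
n − c = 221 − 7 = 214; sign = (−1)^214 = +1.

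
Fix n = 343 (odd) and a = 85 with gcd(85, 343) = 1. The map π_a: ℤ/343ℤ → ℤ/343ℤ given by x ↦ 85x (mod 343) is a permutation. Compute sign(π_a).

+1

Orbit of 78 under x↦85x: [78, 113, 1, 85, 22, 155, 141]… (length divides ord_343(85)).
Cycle type of π: 49×6 + 7×6 + 1×7; total 19 cycles.
Σ(ℓ_i−1) = 343−19 = 324; sign = (−1)^324 = +1.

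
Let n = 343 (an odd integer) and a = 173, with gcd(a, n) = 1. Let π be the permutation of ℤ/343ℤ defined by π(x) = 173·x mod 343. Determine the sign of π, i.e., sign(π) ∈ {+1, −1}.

-1

Start at x=55: 55 → 254 → 38 → 57 → 257 → 214 → 321 → … (one orbit).
Cycle lengths of π_173 on ℤ/343ℤ: [294, 42, 6, 1]; 4 cycles in total.
4 cycles on 343: each ℓ→(−1)^(ℓ−1), product (−1)^339 = -1.
(173|343)_J = -1 (Zolotarev's lemma cross-check).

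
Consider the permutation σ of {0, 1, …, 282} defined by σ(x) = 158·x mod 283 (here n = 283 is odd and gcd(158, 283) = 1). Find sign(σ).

Trace 207: π^k(207) = [207, 161, 251, 38, 61, 16, 264] for k=0..6.
The orbit structure of x ↦ 158x mod 283: 7 orbits of sizes [47, 47, 47, 47, 47, 47, 1].
sign(π) = (−1)^{n − #cycles} = (−1)^{283−7} = (−1)^276 = +1.
Via Zolotarev, sign(π_{158}) = (158|283) = +1.

+1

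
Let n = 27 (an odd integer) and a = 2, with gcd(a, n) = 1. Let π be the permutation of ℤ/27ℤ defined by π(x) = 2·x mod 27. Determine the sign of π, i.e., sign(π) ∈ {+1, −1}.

-1

Trace 20: π^k(20) = [20, 13, 26, 25, 23, 19, 11] for k=0..6.
4 cycles of lengths [18, 6, 2, 1].
sign(π) = (−1)^{n − #cycles} = (−1)^{27−4} = (−1)^23 = -1.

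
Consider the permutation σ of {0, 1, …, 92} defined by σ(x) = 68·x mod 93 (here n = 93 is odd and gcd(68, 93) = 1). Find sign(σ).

+1

Start at x=1: 1 → 68 → 67 → 92 → 25 → 26 → 1 (one orbit).
Cycle type of π: 6×15 + 2 + 1; total 17 cycles.
n − c = 93 − 17 = 76; sign = (−1)^76 = +1.
Check: (68/93) = +1 by Zolotarev.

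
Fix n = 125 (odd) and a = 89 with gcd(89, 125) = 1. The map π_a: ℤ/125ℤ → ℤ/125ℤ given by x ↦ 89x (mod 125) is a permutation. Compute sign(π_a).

+1

Trace 14: π^k(14) = [14, 121, 19, 66, 124, 36, 79] for k=0..6.
π_89 has 7 disjoint cycles with lengths [50, 50, 10, 10, 2, 2, 1] on {0,…,124}.
125 − 7 = 118 transpositions; sign(π) = (−1)^118 = +1.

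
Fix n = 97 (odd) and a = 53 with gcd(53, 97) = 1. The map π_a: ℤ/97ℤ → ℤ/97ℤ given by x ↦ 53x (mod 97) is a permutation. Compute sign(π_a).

+1

Orbit of 3 under x↦53x: [3, 62, 85, 43, 48, 22, 2]… (length divides ord_97(53)).
Cycle lengths of π_53 on ℤ/97ℤ: [48, 48, 1]; 3 cycles in total.
97 − 3 = 94 transpositions; sign(π) = (−1)^94 = +1.
Zolotarev: (53|97) = +1, matching the cycle-count sign.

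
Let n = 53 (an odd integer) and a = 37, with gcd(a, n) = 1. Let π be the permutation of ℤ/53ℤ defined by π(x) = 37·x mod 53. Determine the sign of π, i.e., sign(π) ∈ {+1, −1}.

Start at x=42: 42 → 17 → 46 → 6 → 10 → 52 → 16 → … (one orbit).
3 cycles of lengths [26, 26, 1].
53 − 3 = 50 transpositions; sign(π) = (−1)^50 = +1.
(37|53)_J = +1 (Zolotarev's lemma cross-check).

+1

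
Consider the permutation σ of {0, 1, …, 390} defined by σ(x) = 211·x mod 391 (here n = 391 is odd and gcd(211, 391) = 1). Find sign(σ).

-1

Orbit of 133 under x↦211x: [133, 302, 380, 25, 192, 239, 381]… (length divides ord_391(211)).
π_211 has 6 disjoint cycles with lengths [176, 176, 16, 11, 11, 1] on {0,…,390}.
Σ(ℓ_i−1) = 391−6 = 385; sign = (−1)^385 = -1.
Zolotarev: (211|391) = -1, matching the cycle-count sign.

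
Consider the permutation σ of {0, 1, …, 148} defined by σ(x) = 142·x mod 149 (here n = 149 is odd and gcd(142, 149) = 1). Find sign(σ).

+1

Start at x=123: 123 → 33 → 67 → 127 → 5 → 114 → 96 → … (one orbit).
Cycle lengths of π_142 on ℤ/149ℤ: [37, 37, 37, 37, 1]; 5 cycles in total.
149 − 5 = 144 transpositions; sign(π) = (−1)^144 = +1.
Check: (142/149) = +1 by Zolotarev.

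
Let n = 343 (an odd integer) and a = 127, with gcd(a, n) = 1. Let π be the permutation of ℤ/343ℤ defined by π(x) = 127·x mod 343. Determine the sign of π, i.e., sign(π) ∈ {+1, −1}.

+1

Start at x=78: 78 → 302 → 281 → 15 → 190 → 120 → 148 → … (one orbit).
Cycle lengths of π_127 on ℤ/343ℤ: [49, 49, 49, 49, 49, 49, 7, 7, 7, 7, 7, 7, 1, 1, 1, 1, 1, 1, 1]; 19 cycles in total.
n − c = 343 − 19 = 324; sign = (−1)^324 = +1.
Zolotarev: (127|343) = +1, matching the cycle-count sign.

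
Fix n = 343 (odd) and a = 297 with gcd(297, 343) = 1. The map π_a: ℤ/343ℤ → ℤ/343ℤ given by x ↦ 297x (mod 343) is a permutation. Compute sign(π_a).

Start at x=337: 337 → 276 → 338 → 230 → 53 → 306 → 330 → … (one orbit).
The orbit structure of x ↦ 297x mod 343: 4 orbits of sizes [294, 42, 6, 1].
Σ(ℓ_i−1) = 343−4 = 339; sign = (−1)^339 = -1.
Check: (297/343) = -1 by Zolotarev.

-1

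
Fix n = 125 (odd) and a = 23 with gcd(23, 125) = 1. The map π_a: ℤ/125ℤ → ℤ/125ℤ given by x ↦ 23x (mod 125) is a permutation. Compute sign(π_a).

-1

Orbit of 58 under x↦23x: [58, 84, 57, 61, 28, 19, 62]… (length divides ord_125(23)).
Cycle type of π: 100 + 20 + 4 + 1; total 4 cycles.
sign(π) = (−1)^{n − #cycles} = (−1)^{125−4} = (−1)^121 = -1.
(23|125)_J = -1 (Zolotarev's lemma cross-check).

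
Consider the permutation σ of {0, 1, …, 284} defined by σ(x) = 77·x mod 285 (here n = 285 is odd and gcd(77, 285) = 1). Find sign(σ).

+1

Trace 229: π^k(229) = [229, 248, 1, 77] for k=0..3.
Decompose π into cycles: lengths [4, 4, 4, 4, 4, 4, 4, 4, 4, 4, 4, 4, 4, 4, 4, 4, 4, 4, 4, 4, 4, 4, 4, 4, 4, 4, 4, 4, 4, 4, 4, 4, 4, 4, 4, 4, 4, 4, 4, 4, 4, 4, 4, 4, 4, 4, 4, 4, 4, 4, 4, 4, 4, 4, 4, 4, 4, 2, 2, 2, 2, 2, 2, 2, 2, 2, 2, 2, 2, 2, 2, 2, 2, 2, 2, 2, 1, 1, 1, 1, 1, 1, 1, 1, 1, 1, 1, 1, 1, 1, 1, 1, 1, 1, 1] (95 cycles, including the fixed point 0).
285 − 95 = 190 transpositions; sign(π) = (−1)^190 = +1.
(77|285)_J = +1 (Zolotarev's lemma cross-check).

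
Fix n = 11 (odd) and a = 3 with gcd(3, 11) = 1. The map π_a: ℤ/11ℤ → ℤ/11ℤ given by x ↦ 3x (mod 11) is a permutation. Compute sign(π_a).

+1

Trace 5: π^k(5) = [5, 4, 1, 3, 9] for k=0..4.
3 cycles of lengths [5, 5, 1].
With 3 cycles on 11 points, sign = (−1)^{11−3} = +1.
Zolotarev: (3|11) = +1, matching the cycle-count sign.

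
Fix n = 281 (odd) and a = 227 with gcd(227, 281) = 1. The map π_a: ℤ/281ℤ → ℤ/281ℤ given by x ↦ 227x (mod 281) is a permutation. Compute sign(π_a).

Start at x=113: 113 → 80 → 176 → 50 → 110 → 242 → 139 → … (one orbit).
Cycle lengths of π_227 on ℤ/281ℤ: [280, 1]; 2 cycles in total.
sign(π) = (−1)^{n − #cycles} = (−1)^{281−2} = (−1)^279 = -1.

-1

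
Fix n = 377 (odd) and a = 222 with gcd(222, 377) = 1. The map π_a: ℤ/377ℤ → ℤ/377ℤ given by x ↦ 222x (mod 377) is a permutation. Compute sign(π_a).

Start at x=313: 313 → 118 → 183 → 287 → 1 → 222 → 274 → … (one orbit).
Cycle type of π: 28×13 + 1×13; total 26 cycles.
sign(π) = (−1)^{n − #cycles} = (−1)^{377−26} = (−1)^351 = -1.
(222|377)_J = -1 (Zolotarev's lemma cross-check).

-1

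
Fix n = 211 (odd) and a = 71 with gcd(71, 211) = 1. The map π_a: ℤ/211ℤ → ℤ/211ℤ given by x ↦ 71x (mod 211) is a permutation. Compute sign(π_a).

+1

Start at x=55: 55 → 107 → 1 → 71 → 188 → 55 (one orbit).
Cycle lengths of π_71 on ℤ/211ℤ: [5, 5, 5, 5, 5, 5, 5, 5, 5, 5, 5, 5, 5, 5, 5, 5, 5, 5, 5, 5, 5, 5, 5, 5, 5, 5, 5, 5, 5, 5, 5, 5, 5, 5, 5, 5, 5, 5, 5, 5, 5, 5, 1]; 43 cycles in total.
Σ(ℓ_i−1) = 211−43 = 168; sign = (−1)^168 = +1.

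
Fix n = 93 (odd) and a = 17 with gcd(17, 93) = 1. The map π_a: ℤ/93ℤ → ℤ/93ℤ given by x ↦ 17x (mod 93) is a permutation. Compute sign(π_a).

Start at x=29: 29 → 28 → 11 → 1 → 17 → 10 → 77 → … (one orbit).
Decompose π into cycles: lengths [30, 30, 30, 2, 1] (5 cycles, including the fixed point 0).
With 5 cycles on 93 points, sign = (−1)^{93−5} = +1.
(17|93)_J = +1 (Zolotarev's lemma cross-check).

+1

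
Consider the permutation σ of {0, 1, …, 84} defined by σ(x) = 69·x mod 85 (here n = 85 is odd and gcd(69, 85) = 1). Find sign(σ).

+1

Trace 1: π^k(1) = [1, 69] for k=0..1.
The orbit structure of x ↦ 69x mod 85: 51 orbits of sizes [2, 2, 2, 2, 2, 2, 2, 2, 2, 2, 2, 2, 2, 2, 2, 2, 2, 2, 2, 2, 2, 2, 2, 2, 2, 2, 2, 2, 2, 2, 2, 2, 2, 2, 1, 1, 1, 1, 1, 1, 1, 1, 1, 1, 1, 1, 1, 1, 1, 1, 1].
Σ(ℓ_i−1) = 85−51 = 34; sign = (−1)^34 = +1.
(69|85)_J = +1 (Zolotarev's lemma cross-check).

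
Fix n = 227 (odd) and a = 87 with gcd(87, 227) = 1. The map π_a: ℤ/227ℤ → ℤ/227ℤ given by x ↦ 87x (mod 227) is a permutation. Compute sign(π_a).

+1

Trace 34: π^k(34) = [34, 7, 155, 92, 59, 139, 62] for k=0..6.
Cycle lengths of π_87 on ℤ/227ℤ: [113, 113, 1]; 3 cycles in total.
Σ(ℓ_i−1) = 227−3 = 224; sign = (−1)^224 = +1.
The Jacobi symbol (87|227) = +1 (Zolotarev) agrees.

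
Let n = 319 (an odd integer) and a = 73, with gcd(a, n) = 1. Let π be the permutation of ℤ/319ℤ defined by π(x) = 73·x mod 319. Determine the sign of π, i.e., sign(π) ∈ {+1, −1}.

+1

Trace 268: π^k(268) = [268, 105, 9, 19, 111, 128, 93] for k=0..6.
The orbit structure of x ↦ 73x mod 319: 5 orbits of sizes [140, 140, 28, 10, 1].
With 5 cycles on 319 points, sign = (−1)^{319−5} = +1.
The Jacobi symbol (73|319) = +1 (Zolotarev) agrees.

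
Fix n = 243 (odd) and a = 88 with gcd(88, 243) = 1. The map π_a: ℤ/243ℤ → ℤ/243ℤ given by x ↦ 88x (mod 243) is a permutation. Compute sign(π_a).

Orbit of 205 under x↦88x: [205, 58, 1, 88, 211, 100, 52]… (length divides ord_243(88)).
Cycle type of π: 81×2 + 27×2 + 9×2 + 3×2 + 1×3; total 11 cycles.
sign(π) = (−1)^{n − #cycles} = (−1)^{243−11} = (−1)^232 = +1.

+1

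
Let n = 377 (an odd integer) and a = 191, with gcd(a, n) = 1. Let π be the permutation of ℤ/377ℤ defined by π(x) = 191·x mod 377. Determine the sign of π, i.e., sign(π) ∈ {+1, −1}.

-1

Trace 191: π^k(191) = [191, 289, 157, 204, 133, 144, 360] for k=0..6.
Cycle type of π: 12×28 + 4×7 + 3×4 + 1; total 40 cycles.
Σ(ℓ_i−1) = 377−40 = 337; sign = (−1)^337 = -1.
(191|377)_J = -1 (Zolotarev's lemma cross-check).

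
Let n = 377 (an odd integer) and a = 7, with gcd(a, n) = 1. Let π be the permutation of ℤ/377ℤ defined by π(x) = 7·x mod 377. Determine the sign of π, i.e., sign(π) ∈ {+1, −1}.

Trace 326: π^k(326) = [326, 20, 140, 226, 74, 141, 233] for k=0..6.
Decompose π into cycles: lengths [84, 84, 84, 84, 12, 7, 7, 7, 7, 1] (10 cycles, including the fixed point 0).
Σ(ℓ_i−1) = 377−10 = 367; sign = (−1)^367 = -1.
Via Zolotarev, sign(π_{7}) = (7|377) = -1.

-1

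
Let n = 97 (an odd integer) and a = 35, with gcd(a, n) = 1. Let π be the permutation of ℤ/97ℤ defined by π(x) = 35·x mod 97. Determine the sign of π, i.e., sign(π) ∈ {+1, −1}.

Start at x=35: 35 → 61 → 1 → 35 (one orbit).
33 cycles of lengths [3, 3, 3, 3, 3, 3, 3, 3, 3, 3, 3, 3, 3, 3, 3, 3, 3, 3, 3, 3, 3, 3, 3, 3, 3, 3, 3, 3, 3, 3, 3, 3, 1].
33 cycles on 97: each ℓ→(−1)^(ℓ−1), product (−1)^64 = +1.
Via Zolotarev, sign(π_{35}) = (35|97) = +1.

+1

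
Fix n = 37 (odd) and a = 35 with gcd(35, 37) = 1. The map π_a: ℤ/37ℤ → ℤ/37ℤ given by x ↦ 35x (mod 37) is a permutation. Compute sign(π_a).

-1

Start at x=9: 9 → 19 → 36 → 2 → 33 → 8 → 21 → … (one orbit).
Decompose π into cycles: lengths [36, 1] (2 cycles, including the fixed point 0).
2 cycles on 37: each ℓ→(−1)^(ℓ−1), product (−1)^35 = -1.
Zolotarev: (35|37) = -1, matching the cycle-count sign.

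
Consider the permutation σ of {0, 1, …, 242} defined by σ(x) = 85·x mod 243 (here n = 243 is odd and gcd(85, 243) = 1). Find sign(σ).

+1

Start at x=82: 82 → 166 → 16 → 145 → 175 → 52 → 46 → … (one orbit).
Cycle lengths of π_85 on ℤ/243ℤ: [81, 81, 27, 27, 9, 9, 3, 3, 1, 1, 1]; 11 cycles in total.
sign(π) = (−1)^{n − #cycles} = (−1)^{243−11} = (−1)^232 = +1.
Via Zolotarev, sign(π_{85}) = (85|243) = +1.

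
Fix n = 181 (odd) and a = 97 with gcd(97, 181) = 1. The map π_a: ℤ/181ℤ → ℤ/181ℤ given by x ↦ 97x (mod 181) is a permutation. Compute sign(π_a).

-1

Start at x=50: 50 → 144 → 31 → 111 → 88 → 29 → 98 → … (one orbit).
The orbit structure of x ↦ 97x mod 181: 2 orbits of sizes [180, 1].
Σ(ℓ_i−1) = 181−2 = 179; sign = (−1)^179 = -1.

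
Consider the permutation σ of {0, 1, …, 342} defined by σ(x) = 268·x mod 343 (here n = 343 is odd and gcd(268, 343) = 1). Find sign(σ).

+1

Start at x=88: 88 → 260 → 51 → 291 → 127 → 79 → 249 → … (one orbit).
7 cycles of lengths [147, 147, 21, 21, 3, 3, 1].
Σ(ℓ_i−1) = 343−7 = 336; sign = (−1)^336 = +1.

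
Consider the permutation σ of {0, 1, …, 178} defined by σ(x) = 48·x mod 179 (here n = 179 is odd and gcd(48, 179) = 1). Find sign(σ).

Orbit of 74 under x↦48x: [74, 151, 88, 107, 124, 45, 12]… (length divides ord_179(48)).
The orbit structure of x ↦ 48x mod 179: 3 orbits of sizes [89, 89, 1].
sign(π) = (−1)^{n − #cycles} = (−1)^{179−3} = (−1)^176 = +1.
(48|179)_J = +1 (Zolotarev's lemma cross-check).

+1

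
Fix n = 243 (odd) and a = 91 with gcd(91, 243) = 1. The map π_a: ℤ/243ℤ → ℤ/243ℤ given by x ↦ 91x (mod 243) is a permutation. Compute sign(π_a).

+1

Start at x=19: 19 → 28 → 118 → 46 → 55 → 145 → 73 → … (one orbit).
Cycle type of π: 27×6 + 9×6 + 3×6 + 1×9; total 27 cycles.
sign(π) = (−1)^{n − #cycles} = (−1)^{243−27} = (−1)^216 = +1.
Zolotarev: (91|243) = +1, matching the cycle-count sign.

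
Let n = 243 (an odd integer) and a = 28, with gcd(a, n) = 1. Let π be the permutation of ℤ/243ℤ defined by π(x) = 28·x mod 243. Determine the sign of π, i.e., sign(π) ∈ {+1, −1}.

+1

Trace 217: π^k(217) = [217, 1, 28, 55, 82, 109, 136] for k=0..6.
The orbit structure of x ↦ 28x mod 243: 63 orbits of sizes [9, 9, 9, 9, 9, 9, 9, 9, 9, 9, 9, 9, 9, 9, 9, 9, 9, 9, 3, 3, 3, 3, 3, 3, 3, 3, 3, 3, 3, 3, 3, 3, 3, 3, 3, 3, 1, 1, 1, 1, 1, 1, 1, 1, 1, 1, 1, 1, 1, 1, 1, 1, 1, 1, 1, 1, 1, 1, 1, 1, 1, 1, 1].
n − c = 243 − 63 = 180; sign = (−1)^180 = +1.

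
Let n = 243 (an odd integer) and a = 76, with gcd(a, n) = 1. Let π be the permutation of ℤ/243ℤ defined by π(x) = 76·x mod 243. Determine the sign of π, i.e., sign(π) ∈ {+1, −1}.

Start at x=40: 40 → 124 → 190 → 103 → 52 → 64 → 4 → … (one orbit).
π_76 has 11 disjoint cycles with lengths [81, 81, 27, 27, 9, 9, 3, 3, 1, 1, 1] on {0,…,242}.
243 − 11 = 232 transpositions; sign(π) = (−1)^232 = +1.

+1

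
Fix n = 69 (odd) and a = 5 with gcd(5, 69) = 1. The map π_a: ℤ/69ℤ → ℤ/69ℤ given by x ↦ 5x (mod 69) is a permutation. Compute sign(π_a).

Orbit of 14 under x↦5x: [14, 1, 5, 25, 56, 4, 20]… (length divides ord_69(5)).
Decompose π into cycles: lengths [22, 22, 22, 2, 1] (5 cycles, including the fixed point 0).
69 − 5 = 64 transpositions; sign(π) = (−1)^64 = +1.
Check: (5/69) = +1 by Zolotarev.

+1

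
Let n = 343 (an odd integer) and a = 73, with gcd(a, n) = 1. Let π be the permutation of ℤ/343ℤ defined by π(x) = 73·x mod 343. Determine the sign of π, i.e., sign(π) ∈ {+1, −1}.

Trace 6: π^k(6) = [6, 95, 75, 330, 80, 9, 314] for k=0..6.
Cycle type of π: 294 + 42 + 6 + 1; total 4 cycles.
n − c = 343 − 4 = 339; sign = (−1)^339 = -1.
Zolotarev: (73|343) = -1, matching the cycle-count sign.

-1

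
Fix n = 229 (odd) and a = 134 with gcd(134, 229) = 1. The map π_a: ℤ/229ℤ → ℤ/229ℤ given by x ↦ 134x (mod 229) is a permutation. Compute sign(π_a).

+1

Start at x=134: 134 → 94 → 1 → 134 (one orbit).
Cycle lengths of π_134 on ℤ/229ℤ: [3, 3, 3, 3, 3, 3, 3, 3, 3, 3, 3, 3, 3, 3, 3, 3, 3, 3, 3, 3, 3, 3, 3, 3, 3, 3, 3, 3, 3, 3, 3, 3, 3, 3, 3, 3, 3, 3, 3, 3, 3, 3, 3, 3, 3, 3, 3, 3, 3, 3, 3, 3, 3, 3, 3, 3, 3, 3, 3, 3, 3, 3, 3, 3, 3, 3, 3, 3, 3, 3, 3, 3, 3, 3, 3, 3, 1]; 77 cycles in total.
With 77 cycles on 229 points, sign = (−1)^{229−77} = +1.
Check: (134/229) = +1 by Zolotarev.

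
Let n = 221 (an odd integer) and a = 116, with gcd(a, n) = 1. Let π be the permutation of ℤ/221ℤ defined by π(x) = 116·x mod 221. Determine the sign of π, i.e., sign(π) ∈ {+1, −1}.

Trace 1: π^k(1) = [1, 116, 196, 194, 183, 12, 66] for k=0..6.
Decompose π into cycles: lengths [16, 16, 16, 16, 16, 16, 16, 16, 16, 16, 16, 16, 16, 2, 2, 2, 2, 2, 2, 1] (20 cycles, including the fixed point 0).
n − c = 221 − 20 = 201; sign = (−1)^201 = -1.
Check: (116/221) = -1 by Zolotarev.

-1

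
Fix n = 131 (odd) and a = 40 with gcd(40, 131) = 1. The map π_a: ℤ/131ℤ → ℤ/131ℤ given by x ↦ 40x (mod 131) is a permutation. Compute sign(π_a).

Start at x=15: 15 → 76 → 27 → 32 → 101 → 110 → 77 → … (one orbit).
Cycle lengths of π_40 on ℤ/131ℤ: [130, 1]; 2 cycles in total.
Σ(ℓ_i−1) = 131−2 = 129; sign = (−1)^129 = -1.
(40|131)_J = -1 (Zolotarev's lemma cross-check).

-1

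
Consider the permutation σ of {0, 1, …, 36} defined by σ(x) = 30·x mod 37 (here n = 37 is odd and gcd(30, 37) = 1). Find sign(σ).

+1

Trace 30: π^k(30) = [30, 12, 27, 33, 28, 26, 3] for k=0..6.
The orbit structure of x ↦ 30x mod 37: 3 orbits of sizes [18, 18, 1].
sign(π) = (−1)^{n − #cycles} = (−1)^{37−3} = (−1)^34 = +1.
(30|37)_J = +1 (Zolotarev's lemma cross-check).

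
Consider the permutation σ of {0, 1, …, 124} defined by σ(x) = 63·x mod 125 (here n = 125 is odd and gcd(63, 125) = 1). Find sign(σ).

-1

Start at x=53: 53 → 89 → 107 → 116 → 58 → 29 → 77 → … (one orbit).
Decompose π into cycles: lengths [100, 20, 4, 1] (4 cycles, including the fixed point 0).
125 − 4 = 121 transpositions; sign(π) = (−1)^121 = -1.
Zolotarev: (63|125) = -1, matching the cycle-count sign.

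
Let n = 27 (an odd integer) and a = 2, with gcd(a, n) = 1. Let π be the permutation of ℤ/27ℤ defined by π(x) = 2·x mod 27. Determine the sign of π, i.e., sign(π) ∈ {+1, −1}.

Orbit of 5 under x↦2x: [5, 10, 20, 13, 26, 25, 23]… (length divides ord_27(2)).
Decompose π into cycles: lengths [18, 6, 2, 1] (4 cycles, including the fixed point 0).
Σ(ℓ_i−1) = 27−4 = 23; sign = (−1)^23 = -1.

-1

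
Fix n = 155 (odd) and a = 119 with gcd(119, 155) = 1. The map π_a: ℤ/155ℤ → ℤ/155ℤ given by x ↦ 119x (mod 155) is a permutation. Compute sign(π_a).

-1

Start at x=56: 56 → 154 → 36 → 99 → 1 → 119 → 56 (one orbit).
Cycle type of π: 6×25 + 2×2 + 1; total 28 cycles.
n − c = 155 − 28 = 127; sign = (−1)^127 = -1.
The Jacobi symbol (119|155) = -1 (Zolotarev) agrees.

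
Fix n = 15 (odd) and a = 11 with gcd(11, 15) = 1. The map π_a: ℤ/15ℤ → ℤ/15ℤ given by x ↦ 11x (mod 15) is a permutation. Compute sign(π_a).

Orbit of 1 under x↦11x: [1, 11]… (length divides ord_15(11)).
Decompose π into cycles: lengths [2, 2, 2, 2, 2, 1, 1, 1, 1, 1] (10 cycles, including the fixed point 0).
10 cycles on 15: each ℓ→(−1)^(ℓ−1), product (−1)^5 = -1.
Zolotarev: (11|15) = -1, matching the cycle-count sign.

-1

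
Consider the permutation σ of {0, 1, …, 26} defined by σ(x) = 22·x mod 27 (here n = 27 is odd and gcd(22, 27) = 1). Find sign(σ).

Start at x=22: 22 → 25 → 10 → 4 → 7 → 19 → 13 → … (one orbit).
π_22 has 7 disjoint cycles with lengths [9, 9, 3, 3, 1, 1, 1] on {0,…,26}.
7 cycles on 27: each ℓ→(−1)^(ℓ−1), product (−1)^20 = +1.
Zolotarev: (22|27) = +1, matching the cycle-count sign.

+1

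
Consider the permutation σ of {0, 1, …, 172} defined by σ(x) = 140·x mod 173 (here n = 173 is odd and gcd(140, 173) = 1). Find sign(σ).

+1

Trace 52: π^k(52) = [52, 14, 57, 22, 139, 84, 169] for k=0..6.
Cycle lengths of π_140 on ℤ/173ℤ: [43, 43, 43, 43, 1]; 5 cycles in total.
173 − 5 = 168 transpositions; sign(π) = (−1)^168 = +1.
(140|173)_J = +1 (Zolotarev's lemma cross-check).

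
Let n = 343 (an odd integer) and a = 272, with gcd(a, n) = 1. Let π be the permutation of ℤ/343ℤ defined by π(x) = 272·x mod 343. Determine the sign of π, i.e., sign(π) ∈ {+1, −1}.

Orbit of 85 under x↦272x: [85, 139, 78, 293, 120, 55, 211]… (length divides ord_343(272)).
Decompose π into cycles: lengths [98, 98, 98, 14, 14, 14, 2, 2, 2, 1] (10 cycles, including the fixed point 0).
n − c = 343 − 10 = 333; sign = (−1)^333 = -1.

-1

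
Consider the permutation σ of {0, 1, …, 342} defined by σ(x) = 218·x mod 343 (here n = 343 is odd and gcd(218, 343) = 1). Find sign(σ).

Orbit of 218 under x↦218x: [218, 190, 260, 85, 8, 29, 148]… (length divides ord_343(218)).
π_218 has 19 disjoint cycles with lengths [49, 49, 49, 49, 49, 49, 7, 7, 7, 7, 7, 7, 1, 1, 1, 1, 1, 1, 1] on {0,…,342}.
sign(π) = (−1)^{n − #cycles} = (−1)^{343−19} = (−1)^324 = +1.
Via Zolotarev, sign(π_{218}) = (218|343) = +1.

+1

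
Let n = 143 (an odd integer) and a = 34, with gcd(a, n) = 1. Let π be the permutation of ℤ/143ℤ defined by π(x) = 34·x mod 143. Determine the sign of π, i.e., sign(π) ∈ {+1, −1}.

-1

Orbit of 122 under x↦34x: [122, 1, 34, 12]… (length divides ord_143(34)).
Decompose π into cycles: lengths [4, 4, 4, 4, 4, 4, 4, 4, 4, 4, 4, 4, 4, 4, 4, 4, 4, 4, 4, 4, 4, 4, 4, 4, 4, 4, 4, 4, 4, 4, 4, 4, 4, 1, 1, 1, 1, 1, 1, 1, 1, 1, 1, 1] (44 cycles, including the fixed point 0).
44 cycles on 143: each ℓ→(−1)^(ℓ−1), product (−1)^99 = -1.
(34|143)_J = -1 (Zolotarev's lemma cross-check).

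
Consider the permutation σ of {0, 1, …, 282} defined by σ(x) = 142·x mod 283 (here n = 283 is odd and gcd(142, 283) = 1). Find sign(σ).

-1

Start at x=106: 106 → 53 → 168 → 84 → 42 → 21 → 152 → … (one orbit).
π_142 has 4 disjoint cycles with lengths [94, 94, 94, 1] on {0,…,282}.
With 4 cycles on 283 points, sign = (−1)^{283−4} = -1.
Zolotarev: (142|283) = -1, matching the cycle-count sign.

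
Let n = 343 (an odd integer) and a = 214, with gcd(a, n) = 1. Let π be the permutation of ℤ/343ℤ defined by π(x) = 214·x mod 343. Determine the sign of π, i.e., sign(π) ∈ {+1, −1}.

+1

Trace 116: π^k(116) = [116, 128, 295, 18, 79, 99, 263] for k=0..6.
π_214 has 31 disjoint cycles with lengths [21, 21, 21, 21, 21, 21, 21, 21, 21, 21, 21, 21, 21, 21, 3, 3, 3, 3, 3, 3, 3, 3, 3, 3, 3, 3, 3, 3, 3, 3, 1] on {0,…,342}.
343 − 31 = 312 transpositions; sign(π) = (−1)^312 = +1.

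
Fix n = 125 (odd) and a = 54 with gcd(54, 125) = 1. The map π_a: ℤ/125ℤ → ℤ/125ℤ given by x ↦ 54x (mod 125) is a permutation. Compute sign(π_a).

+1

Orbit of 94 under x↦54x: [94, 76, 104, 116, 14, 6, 74]… (length divides ord_125(54)).
The orbit structure of x ↦ 54x mod 125: 7 orbits of sizes [50, 50, 10, 10, 2, 2, 1].
sign(π) = (−1)^{n − #cycles} = (−1)^{125−7} = (−1)^118 = +1.
Check: (54/125) = +1 by Zolotarev.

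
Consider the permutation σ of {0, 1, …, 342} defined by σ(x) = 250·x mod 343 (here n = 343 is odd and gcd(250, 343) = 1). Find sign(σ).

Trace 59: π^k(59) = [59, 1, 250, 74, 321, 331, 87] for k=0..6.
Cycle lengths of π_250 on ℤ/343ℤ: [294, 42, 6, 1]; 4 cycles in total.
Σ(ℓ_i−1) = 343−4 = 339; sign = (−1)^339 = -1.
Via Zolotarev, sign(π_{250}) = (250|343) = -1.

-1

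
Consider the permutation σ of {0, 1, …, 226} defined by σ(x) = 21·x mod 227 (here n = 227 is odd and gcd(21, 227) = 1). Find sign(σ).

Start at x=12: 12 → 25 → 71 → 129 → 212 → 139 → 195 → … (one orbit).
3 cycles of lengths [113, 113, 1].
With 3 cycles on 227 points, sign = (−1)^{227−3} = +1.
(21|227)_J = +1 (Zolotarev's lemma cross-check).

+1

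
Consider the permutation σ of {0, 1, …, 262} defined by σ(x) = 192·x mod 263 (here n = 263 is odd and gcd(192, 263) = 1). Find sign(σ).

Start at x=83: 83 → 156 → 233 → 26 → 258 → 92 → 43 → … (one orbit).
Decompose π into cycles: lengths [131, 131, 1] (3 cycles, including the fixed point 0).
Σ(ℓ_i−1) = 263−3 = 260; sign = (−1)^260 = +1.
Zolotarev: (192|263) = +1, matching the cycle-count sign.

+1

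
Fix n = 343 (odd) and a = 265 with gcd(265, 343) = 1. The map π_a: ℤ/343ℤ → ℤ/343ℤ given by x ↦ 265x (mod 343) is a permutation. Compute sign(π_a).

-1

Orbit of 132 under x↦265x: [132, 337, 125, 197, 69, 106, 307]… (length divides ord_343(265)).
Decompose π into cycles: lengths [98, 98, 98, 14, 14, 14, 2, 2, 2, 1] (10 cycles, including the fixed point 0).
sign(π) = (−1)^{n − #cycles} = (−1)^{343−10} = (−1)^333 = -1.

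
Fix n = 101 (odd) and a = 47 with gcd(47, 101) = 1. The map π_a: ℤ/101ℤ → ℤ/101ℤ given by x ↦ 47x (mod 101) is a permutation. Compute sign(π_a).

+1

Orbit of 56 under x↦47x: [56, 6, 80, 23, 71, 4, 87]… (length divides ord_101(47)).
Cycle type of π: 50×2 + 1; total 3 cycles.
101 − 3 = 98 transpositions; sign(π) = (−1)^98 = +1.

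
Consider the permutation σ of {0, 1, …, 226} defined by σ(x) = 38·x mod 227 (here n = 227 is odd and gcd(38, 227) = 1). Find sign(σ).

Orbit of 115 under x↦38x: [115, 57, 123, 134, 98, 92, 91]… (length divides ord_227(38)).
Cycle lengths of π_38 on ℤ/227ℤ: [226, 1]; 2 cycles in total.
With 2 cycles on 227 points, sign = (−1)^{227−2} = -1.
Via Zolotarev, sign(π_{38}) = (38|227) = -1.

-1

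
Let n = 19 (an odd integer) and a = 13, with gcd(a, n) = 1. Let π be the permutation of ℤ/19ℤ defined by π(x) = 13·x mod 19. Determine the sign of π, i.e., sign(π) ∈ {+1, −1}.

-1

Trace 8: π^k(8) = [8, 9, 3, 1, 13, 17, 12] for k=0..6.
Cycle type of π: 18 + 1; total 2 cycles.
2 cycles on 19: each ℓ→(−1)^(ℓ−1), product (−1)^17 = -1.
(13|19)_J = -1 (Zolotarev's lemma cross-check).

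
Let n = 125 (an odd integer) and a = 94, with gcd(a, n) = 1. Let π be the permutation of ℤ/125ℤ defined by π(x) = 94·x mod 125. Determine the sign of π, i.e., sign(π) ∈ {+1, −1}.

Orbit of 49 under x↦94x: [49, 106, 89, 116, 29, 101, 119]… (length divides ord_125(94)).
π_94 has 7 disjoint cycles with lengths [50, 50, 10, 10, 2, 2, 1] on {0,…,124}.
With 7 cycles on 125 points, sign = (−1)^{125−7} = +1.
Check: (94/125) = +1 by Zolotarev.

+1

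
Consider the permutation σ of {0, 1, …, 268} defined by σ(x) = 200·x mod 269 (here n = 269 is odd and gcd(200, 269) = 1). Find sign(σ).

-1

Trace 218: π^k(218) = [218, 22, 96, 101, 25, 158, 127] for k=0..6.
2 cycles of lengths [268, 1].
269 − 2 = 267 transpositions; sign(π) = (−1)^267 = -1.
Via Zolotarev, sign(π_{200}) = (200|269) = -1.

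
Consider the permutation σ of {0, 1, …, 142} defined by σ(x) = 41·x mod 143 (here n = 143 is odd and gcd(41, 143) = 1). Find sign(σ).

Start at x=82: 82 → 73 → 133 → 19 → 64 → 50 → 48 → … (one orbit).
Cycle type of π: 60×2 + 12 + 10 + 1; total 5 cycles.
n − c = 143 − 5 = 138; sign = (−1)^138 = +1.
Check: (41/143) = +1 by Zolotarev.

+1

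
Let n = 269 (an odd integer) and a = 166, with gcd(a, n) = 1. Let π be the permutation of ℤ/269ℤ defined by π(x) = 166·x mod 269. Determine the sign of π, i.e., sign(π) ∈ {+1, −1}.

Trace 121: π^k(121) = [121, 180, 21, 258, 57, 47, 1] for k=0..6.
Decompose π into cycles: lengths [67, 67, 67, 67, 1] (5 cycles, including the fixed point 0).
5 cycles on 269: each ℓ→(−1)^(ℓ−1), product (−1)^264 = +1.
Zolotarev: (166|269) = +1, matching the cycle-count sign.

+1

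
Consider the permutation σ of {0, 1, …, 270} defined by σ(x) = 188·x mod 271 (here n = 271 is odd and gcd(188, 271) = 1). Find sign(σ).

-1

Orbit of 114 under x↦188x: [114, 23, 259, 183, 258, 266, 144]… (length divides ord_271(188)).
Cycle type of π: 54×5 + 1; total 6 cycles.
n − c = 271 − 6 = 265; sign = (−1)^265 = -1.
The Jacobi symbol (188|271) = -1 (Zolotarev) agrees.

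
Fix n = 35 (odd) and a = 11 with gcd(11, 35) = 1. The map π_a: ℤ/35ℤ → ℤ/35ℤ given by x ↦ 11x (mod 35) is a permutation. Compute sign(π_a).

+1

Trace 1: π^k(1) = [1, 11, 16] for k=0..2.
15 cycles of lengths [3, 3, 3, 3, 3, 3, 3, 3, 3, 3, 1, 1, 1, 1, 1].
With 15 cycles on 35 points, sign = (−1)^{35−15} = +1.
(11|35)_J = +1 (Zolotarev's lemma cross-check).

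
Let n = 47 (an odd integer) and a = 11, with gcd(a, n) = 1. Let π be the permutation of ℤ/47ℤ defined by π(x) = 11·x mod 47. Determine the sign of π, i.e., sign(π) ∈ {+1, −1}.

-1

Start at x=32: 32 → 23 → 18 → 10 → 16 → 35 → 9 → … (one orbit).
Cycle lengths of π_11 on ℤ/47ℤ: [46, 1]; 2 cycles in total.
47 − 2 = 45 transpositions; sign(π) = (−1)^45 = -1.
(11|47)_J = -1 (Zolotarev's lemma cross-check).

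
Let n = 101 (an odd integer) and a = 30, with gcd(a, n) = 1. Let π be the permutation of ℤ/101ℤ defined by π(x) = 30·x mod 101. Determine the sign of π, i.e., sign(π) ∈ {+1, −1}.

Trace 22: π^k(22) = [22, 54, 4, 19, 65, 31, 21] for k=0..6.
Cycle type of π: 50×2 + 1; total 3 cycles.
3 cycles on 101: each ℓ→(−1)^(ℓ−1), product (−1)^98 = +1.

+1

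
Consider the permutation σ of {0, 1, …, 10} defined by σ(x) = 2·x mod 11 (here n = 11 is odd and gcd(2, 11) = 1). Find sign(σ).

Trace 5: π^k(5) = [5, 10, 9, 7, 3, 6, 1] for k=0..6.
2 cycles of lengths [10, 1].
2 cycles on 11: each ℓ→(−1)^(ℓ−1), product (−1)^9 = -1.

-1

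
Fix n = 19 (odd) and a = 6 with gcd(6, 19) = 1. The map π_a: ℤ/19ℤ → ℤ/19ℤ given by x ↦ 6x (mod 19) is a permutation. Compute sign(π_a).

+1

Orbit of 5 under x↦6x: [5, 11, 9, 16, 1, 6, 17]… (length divides ord_19(6)).
Cycle lengths of π_6 on ℤ/19ℤ: [9, 9, 1]; 3 cycles in total.
n − c = 19 − 3 = 16; sign = (−1)^16 = +1.
Via Zolotarev, sign(π_{6}) = (6|19) = +1.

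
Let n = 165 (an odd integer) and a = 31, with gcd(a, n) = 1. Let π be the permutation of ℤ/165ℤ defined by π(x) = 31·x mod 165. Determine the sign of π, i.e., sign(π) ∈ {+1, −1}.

+1

Trace 16: π^k(16) = [16, 1, 31, 136, 91] for k=0..4.
Cycle lengths of π_31 on ℤ/165ℤ: [5, 5, 5, 5, 5, 5, 5, 5, 5, 5, 5, 5, 5, 5, 5, 5, 5, 5, 5, 5, 5, 5, 5, 5, 5, 5, 5, 5, 5, 5, 1, 1, 1, 1, 1, 1, 1, 1, 1, 1, 1, 1, 1, 1, 1]; 45 cycles in total.
With 45 cycles on 165 points, sign = (−1)^{165−45} = +1.
Zolotarev: (31|165) = +1, matching the cycle-count sign.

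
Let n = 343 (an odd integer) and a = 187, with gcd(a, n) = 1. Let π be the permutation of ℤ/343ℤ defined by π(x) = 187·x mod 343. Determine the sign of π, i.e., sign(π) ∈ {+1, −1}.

Start at x=209: 209 → 324 → 220 → 323 → 33 → 340 → 125 → … (one orbit).
Cycle lengths of π_187 on ℤ/343ℤ: [294, 42, 6, 1]; 4 cycles in total.
With 4 cycles on 343 points, sign = (−1)^{343−4} = -1.

-1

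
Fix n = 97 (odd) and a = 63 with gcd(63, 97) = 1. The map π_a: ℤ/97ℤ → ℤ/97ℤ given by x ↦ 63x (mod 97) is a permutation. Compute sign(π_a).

-1

Trace 28: π^k(28) = [28, 18, 67, 50, 46, 85, 20] for k=0..6.
The orbit structure of x ↦ 63x mod 97: 4 orbits of sizes [32, 32, 32, 1].
Σ(ℓ_i−1) = 97−4 = 93; sign = (−1)^93 = -1.
Check: (63/97) = -1 by Zolotarev.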